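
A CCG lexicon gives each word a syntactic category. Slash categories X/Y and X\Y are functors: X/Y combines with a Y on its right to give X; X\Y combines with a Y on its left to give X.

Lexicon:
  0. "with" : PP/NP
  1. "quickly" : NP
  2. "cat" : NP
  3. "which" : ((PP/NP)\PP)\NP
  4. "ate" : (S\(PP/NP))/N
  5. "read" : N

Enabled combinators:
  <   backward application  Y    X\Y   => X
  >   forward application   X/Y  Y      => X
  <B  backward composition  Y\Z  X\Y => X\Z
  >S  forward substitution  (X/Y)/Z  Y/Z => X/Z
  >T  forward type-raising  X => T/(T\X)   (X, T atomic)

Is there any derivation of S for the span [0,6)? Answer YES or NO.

[0,6] S   <
  [0,2] PP   >
    [0,1] "with" : PP/NP
    [1,2] "quickly" : NP
  [2,6] S\PP   <B
    [2,4] (PP/NP)\PP   <
      [2,3] "cat" : NP
      [3,4] "which" : ((PP/NP)\PP)\NP
    [4,6] S\(PP/NP)   >
      [4,5] "ate" : (S\(PP/NP))/N
      [5,6] "read" : N

YES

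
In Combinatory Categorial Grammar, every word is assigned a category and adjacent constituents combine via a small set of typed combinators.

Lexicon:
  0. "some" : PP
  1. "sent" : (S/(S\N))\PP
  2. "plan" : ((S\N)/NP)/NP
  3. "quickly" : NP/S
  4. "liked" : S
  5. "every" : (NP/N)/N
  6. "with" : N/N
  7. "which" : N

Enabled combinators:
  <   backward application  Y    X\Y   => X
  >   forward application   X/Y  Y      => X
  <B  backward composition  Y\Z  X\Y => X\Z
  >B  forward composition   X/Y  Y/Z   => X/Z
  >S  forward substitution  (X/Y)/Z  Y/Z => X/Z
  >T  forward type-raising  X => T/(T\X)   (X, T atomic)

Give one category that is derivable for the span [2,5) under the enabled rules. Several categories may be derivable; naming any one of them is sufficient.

[0,8] S   >
  [0,7] S/N   >B
    [0,5] S/NP   >B
      [0,2] S/(S\N)   <
        [0,1] "some" : PP
        [1,2] "sent" : (S/(S\N))\PP
      [2,5] (S\N)/NP   >
        [2,3] "plan" : ((S\N)/NP)/NP
        [3,5] NP   >
          [3,4] "quickly" : NP/S
          [4,5] "liked" : S
    [5,7] NP/N   >S
      [5,6] "every" : (NP/N)/N
      [6,7] "with" : N/N
  [7,8] "which" : N

(S\N)/NP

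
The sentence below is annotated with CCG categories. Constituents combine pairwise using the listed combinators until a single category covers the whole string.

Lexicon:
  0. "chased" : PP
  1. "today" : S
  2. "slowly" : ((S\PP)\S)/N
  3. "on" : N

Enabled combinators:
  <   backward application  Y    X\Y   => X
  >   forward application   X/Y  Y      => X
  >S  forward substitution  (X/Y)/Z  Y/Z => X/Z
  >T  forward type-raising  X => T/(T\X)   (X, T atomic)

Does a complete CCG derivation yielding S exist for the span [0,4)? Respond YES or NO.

[0,4] S   <
  [0,1] "chased" : PP
  [1,4] S\PP   <
    [1,2] "today" : S
    [2,4] (S\PP)\S   >
      [2,3] "slowly" : ((S\PP)\S)/N
      [3,4] "on" : N

YES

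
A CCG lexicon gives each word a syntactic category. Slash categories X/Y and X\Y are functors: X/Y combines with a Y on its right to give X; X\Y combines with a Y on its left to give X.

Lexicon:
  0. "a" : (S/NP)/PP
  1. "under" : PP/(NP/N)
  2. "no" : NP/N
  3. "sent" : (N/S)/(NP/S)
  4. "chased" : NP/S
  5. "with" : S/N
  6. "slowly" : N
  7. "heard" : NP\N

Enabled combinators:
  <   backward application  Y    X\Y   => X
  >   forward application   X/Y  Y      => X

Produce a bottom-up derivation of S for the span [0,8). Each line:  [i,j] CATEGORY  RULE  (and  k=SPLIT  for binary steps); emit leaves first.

[0,8] S   >
  [0,3] S/NP   >
    [0,1] "a" : (S/NP)/PP
    [1,3] PP   >
      [1,2] "under" : PP/(NP/N)
      [2,3] "no" : NP/N
  [3,8] NP   <
    [3,7] N   >
      [3,5] N/S   >
        [3,4] "sent" : (N/S)/(NP/S)
        [4,5] "chased" : NP/S
      [5,7] S   >
        [5,6] "with" : S/N
        [6,7] "slowly" : N
    [7,8] "heard" : NP\N

[0,1] (S/NP)/PP  lex  "a"
[1,2] PP/(NP/N)  lex  "under"
[2,3] NP/N  lex  "no"
[1,3] PP  >  k=2
[0,3] S/NP  >  k=1
[3,4] (N/S)/(NP/S)  lex  "sent"
[4,5] NP/S  lex  "chased"
[3,5] N/S  >  k=4
[5,6] S/N  lex  "with"
[6,7] N  lex  "slowly"
[5,7] S  >  k=6
[3,7] N  >  k=5
[7,8] NP\N  lex  "heard"
[3,8] NP  <  k=7
[0,8] S  >  k=3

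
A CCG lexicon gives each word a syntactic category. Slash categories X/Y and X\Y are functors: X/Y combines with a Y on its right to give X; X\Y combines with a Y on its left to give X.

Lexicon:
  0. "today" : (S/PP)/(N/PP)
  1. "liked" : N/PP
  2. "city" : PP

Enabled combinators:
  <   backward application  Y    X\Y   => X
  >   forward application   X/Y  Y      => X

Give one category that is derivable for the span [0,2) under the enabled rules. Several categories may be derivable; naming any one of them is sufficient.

S/PP

[0,3] S   >
  [0,2] S/PP   >
    [0,1] "today" : (S/PP)/(N/PP)
    [1,2] "liked" : N/PP
  [2,3] "city" : PP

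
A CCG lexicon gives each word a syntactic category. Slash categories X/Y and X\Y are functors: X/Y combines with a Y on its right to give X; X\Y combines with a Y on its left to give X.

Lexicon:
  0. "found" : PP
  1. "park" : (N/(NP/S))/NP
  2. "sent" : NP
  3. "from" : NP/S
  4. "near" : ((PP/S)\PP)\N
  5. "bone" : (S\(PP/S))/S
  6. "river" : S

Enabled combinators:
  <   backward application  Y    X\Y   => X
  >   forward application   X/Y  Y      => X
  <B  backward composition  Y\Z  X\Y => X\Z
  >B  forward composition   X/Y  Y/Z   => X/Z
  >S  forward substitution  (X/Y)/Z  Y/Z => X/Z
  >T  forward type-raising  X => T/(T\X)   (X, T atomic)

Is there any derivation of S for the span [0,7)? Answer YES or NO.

YES

[0,7] S   <
  [0,5] PP/S   <
    [0,1] "found" : PP
    [1,5] (PP/S)\PP   <
      [1,4] N   >
        [1,3] N/(NP/S)   >
          [1,2] "park" : (N/(NP/S))/NP
          [2,3] "sent" : NP
        [3,4] "from" : NP/S
      [4,5] "near" : ((PP/S)\PP)\N
  [5,7] S\(PP/S)   >
    [5,6] "bone" : (S\(PP/S))/S
    [6,7] "river" : S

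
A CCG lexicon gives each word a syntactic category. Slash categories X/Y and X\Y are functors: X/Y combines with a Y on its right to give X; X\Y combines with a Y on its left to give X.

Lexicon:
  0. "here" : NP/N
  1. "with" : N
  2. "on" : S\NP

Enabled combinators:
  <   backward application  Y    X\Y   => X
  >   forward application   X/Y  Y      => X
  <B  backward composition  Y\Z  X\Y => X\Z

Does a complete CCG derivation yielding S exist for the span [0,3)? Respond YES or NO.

[0,3] S   <
  [0,2] NP   >
    [0,1] "here" : NP/N
    [1,2] "with" : N
  [2,3] "on" : S\NP

YES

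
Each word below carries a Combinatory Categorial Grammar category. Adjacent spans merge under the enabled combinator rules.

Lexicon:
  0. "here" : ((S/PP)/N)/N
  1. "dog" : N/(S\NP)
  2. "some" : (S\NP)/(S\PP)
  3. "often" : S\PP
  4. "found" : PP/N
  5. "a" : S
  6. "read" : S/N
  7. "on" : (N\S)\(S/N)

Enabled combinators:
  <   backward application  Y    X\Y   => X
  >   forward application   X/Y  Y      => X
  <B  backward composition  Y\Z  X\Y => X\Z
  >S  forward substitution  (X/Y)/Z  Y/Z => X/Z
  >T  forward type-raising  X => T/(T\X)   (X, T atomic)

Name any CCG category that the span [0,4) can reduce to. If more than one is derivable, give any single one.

(S/PP)/N

[0,8] S   >
  [0,5] S/N   >S
    [0,4] (S/PP)/N   >
      [0,1] "here" : ((S/PP)/N)/N
      [1,4] N   >
        [1,2] "dog" : N/(S\NP)
        [2,4] S\NP   >
          [2,3] "some" : (S\NP)/(S\PP)
          [3,4] "often" : S\PP
    [4,5] "found" : PP/N
  [5,8] N   <
    [5,6] "a" : S
    [6,8] N\S   <
      [6,7] "read" : S/N
      [7,8] "on" : (N\S)\(S/N)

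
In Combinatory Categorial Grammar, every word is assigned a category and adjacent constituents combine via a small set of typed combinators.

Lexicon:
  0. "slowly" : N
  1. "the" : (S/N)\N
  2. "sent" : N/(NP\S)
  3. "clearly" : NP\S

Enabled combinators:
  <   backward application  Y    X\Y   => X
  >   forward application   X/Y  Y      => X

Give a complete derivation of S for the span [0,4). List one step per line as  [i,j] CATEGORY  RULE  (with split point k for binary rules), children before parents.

[0,4] S   >
  [0,2] S/N   <
    [0,1] "slowly" : N
    [1,2] "the" : (S/N)\N
  [2,4] N   >
    [2,3] "sent" : N/(NP\S)
    [3,4] "clearly" : NP\S

[0,1] N  lex  "slowly"
[1,2] (S/N)\N  lex  "the"
[0,2] S/N  <  k=1
[2,3] N/(NP\S)  lex  "sent"
[3,4] NP\S  lex  "clearly"
[2,4] N  >  k=3
[0,4] S  >  k=2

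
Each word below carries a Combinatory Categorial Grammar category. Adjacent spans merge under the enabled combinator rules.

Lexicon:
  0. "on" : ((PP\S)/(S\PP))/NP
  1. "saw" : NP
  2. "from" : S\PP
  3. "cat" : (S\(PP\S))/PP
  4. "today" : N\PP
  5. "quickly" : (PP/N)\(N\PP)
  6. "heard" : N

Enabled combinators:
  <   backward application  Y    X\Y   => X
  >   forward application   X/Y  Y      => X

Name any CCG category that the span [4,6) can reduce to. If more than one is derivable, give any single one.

[0,7] S   <
  [0,3] PP\S   >
    [0,2] (PP\S)/(S\PP)   >
      [0,1] "on" : ((PP\S)/(S\PP))/NP
      [1,2] "saw" : NP
    [2,3] "from" : S\PP
  [3,7] S\(PP\S)   >
    [3,4] "cat" : (S\(PP\S))/PP
    [4,7] PP   >
      [4,6] PP/N   <
        [4,5] "today" : N\PP
        [5,6] "quickly" : (PP/N)\(N\PP)
      [6,7] "heard" : N

PP/N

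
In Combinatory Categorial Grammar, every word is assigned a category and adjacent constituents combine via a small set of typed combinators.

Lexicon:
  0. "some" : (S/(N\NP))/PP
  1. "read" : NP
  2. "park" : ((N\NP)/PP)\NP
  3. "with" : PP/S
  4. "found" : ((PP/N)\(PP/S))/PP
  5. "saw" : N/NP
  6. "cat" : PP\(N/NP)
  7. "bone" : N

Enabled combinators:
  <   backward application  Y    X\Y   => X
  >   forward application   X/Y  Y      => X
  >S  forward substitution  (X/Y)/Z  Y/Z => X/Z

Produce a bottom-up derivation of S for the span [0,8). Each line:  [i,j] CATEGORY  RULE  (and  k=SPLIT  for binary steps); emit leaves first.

[0,8] S   >
  [0,3] S/PP   >S
    [0,1] "some" : (S/(N\NP))/PP
    [1,3] (N\NP)/PP   <
      [1,2] "read" : NP
      [2,3] "park" : ((N\NP)/PP)\NP
  [3,8] PP   >
    [3,7] PP/N   <
      [3,4] "with" : PP/S
      [4,7] (PP/N)\(PP/S)   >
        [4,5] "found" : ((PP/N)\(PP/S))/PP
        [5,7] PP   <
          [5,6] "saw" : N/NP
          [6,7] "cat" : PP\(N/NP)
    [7,8] "bone" : N

[0,1] (S/(N\NP))/PP  lex  "some"
[1,2] NP  lex  "read"
[2,3] ((N\NP)/PP)\NP  lex  "park"
[1,3] (N\NP)/PP  <  k=2
[0,3] S/PP  >S  k=1
[3,4] PP/S  lex  "with"
[4,5] ((PP/N)\(PP/S))/PP  lex  "found"
[5,6] N/NP  lex  "saw"
[6,7] PP\(N/NP)  lex  "cat"
[5,7] PP  <  k=6
[4,7] (PP/N)\(PP/S)  >  k=5
[3,7] PP/N  <  k=4
[7,8] N  lex  "bone"
[3,8] PP  >  k=7
[0,8] S  >  k=3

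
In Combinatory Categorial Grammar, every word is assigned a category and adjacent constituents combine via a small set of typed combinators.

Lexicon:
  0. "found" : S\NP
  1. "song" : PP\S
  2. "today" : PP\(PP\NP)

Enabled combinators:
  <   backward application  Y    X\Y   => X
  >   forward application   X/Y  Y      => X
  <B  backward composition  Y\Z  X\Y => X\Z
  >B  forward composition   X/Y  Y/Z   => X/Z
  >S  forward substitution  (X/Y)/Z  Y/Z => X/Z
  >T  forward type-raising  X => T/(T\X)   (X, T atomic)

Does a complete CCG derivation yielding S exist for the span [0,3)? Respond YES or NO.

NO

S\NP PP\S PP\(PP\NP)
CKY chart[0,3] = {N/(N\PP), NP/(NP\PP), PP, PP/(PP\PP), S/(S\PP)}; S ∉ chart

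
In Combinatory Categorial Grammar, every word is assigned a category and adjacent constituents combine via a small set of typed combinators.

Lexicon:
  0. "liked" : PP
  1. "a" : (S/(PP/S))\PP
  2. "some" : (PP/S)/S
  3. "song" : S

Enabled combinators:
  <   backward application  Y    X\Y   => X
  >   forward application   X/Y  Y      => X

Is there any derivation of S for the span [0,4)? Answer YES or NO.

[0,4] S   >
  [0,2] S/(PP/S)   <
    [0,1] "liked" : PP
    [1,2] "a" : (S/(PP/S))\PP
  [2,4] PP/S   >
    [2,3] "some" : (PP/S)/S
    [3,4] "song" : S

YES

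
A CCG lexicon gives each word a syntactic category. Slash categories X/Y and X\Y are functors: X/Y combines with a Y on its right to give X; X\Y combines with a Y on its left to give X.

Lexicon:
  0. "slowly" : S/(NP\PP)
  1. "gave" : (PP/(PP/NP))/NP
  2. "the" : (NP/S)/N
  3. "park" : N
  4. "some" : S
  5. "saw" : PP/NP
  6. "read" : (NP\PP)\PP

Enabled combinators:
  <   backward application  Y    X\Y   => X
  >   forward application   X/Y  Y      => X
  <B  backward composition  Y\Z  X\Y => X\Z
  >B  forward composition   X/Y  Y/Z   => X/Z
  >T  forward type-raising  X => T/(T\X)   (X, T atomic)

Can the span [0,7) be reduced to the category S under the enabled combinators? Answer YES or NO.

YES

[0,7] S   >
  [0,1] "slowly" : S/(NP\PP)
  [1,7] NP\PP   <
    [1,6] PP   >
      [1,5] PP/(PP/NP)   >
        [1,2] "gave" : (PP/(PP/NP))/NP
        [2,5] NP   >
          [2,4] NP/S   >
            [2,3] "the" : (NP/S)/N
            [3,4] "park" : N
          [4,5] "some" : S
      [5,6] "saw" : PP/NP
    [6,7] "read" : (NP\PP)\PP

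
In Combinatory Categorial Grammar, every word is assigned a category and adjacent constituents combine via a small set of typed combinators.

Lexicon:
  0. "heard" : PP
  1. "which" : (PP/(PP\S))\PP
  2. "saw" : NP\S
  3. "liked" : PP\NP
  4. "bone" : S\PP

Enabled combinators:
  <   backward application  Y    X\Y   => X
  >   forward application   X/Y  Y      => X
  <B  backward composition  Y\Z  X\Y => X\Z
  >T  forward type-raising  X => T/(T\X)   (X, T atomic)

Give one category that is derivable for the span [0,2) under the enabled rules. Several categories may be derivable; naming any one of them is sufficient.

PP/(PP\S)

[0,5] S   <
  [0,4] PP   >
    [0,2] PP/(PP\S)   <
      [0,1] "heard" : PP
      [1,2] "which" : (PP/(PP\S))\PP
    [2,4] PP\S   <B
      [2,3] "saw" : NP\S
      [3,4] "liked" : PP\NP
  [4,5] "bone" : S\PP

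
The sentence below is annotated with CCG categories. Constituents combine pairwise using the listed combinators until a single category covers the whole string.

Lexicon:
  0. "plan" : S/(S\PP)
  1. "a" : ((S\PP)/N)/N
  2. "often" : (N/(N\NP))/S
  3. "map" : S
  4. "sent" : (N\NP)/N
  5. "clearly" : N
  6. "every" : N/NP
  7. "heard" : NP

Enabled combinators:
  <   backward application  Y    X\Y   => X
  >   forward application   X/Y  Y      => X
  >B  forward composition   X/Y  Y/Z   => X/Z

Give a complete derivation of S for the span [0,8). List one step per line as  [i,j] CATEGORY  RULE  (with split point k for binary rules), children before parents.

[0,8] S   >
  [0,6] S/N   >B
    [0,1] "plan" : S/(S\PP)
    [1,6] (S\PP)/N   >
      [1,2] "a" : ((S\PP)/N)/N
      [2,6] N   >
        [2,4] N/(N\NP)   >
          [2,3] "often" : (N/(N\NP))/S
          [3,4] "map" : S
        [4,6] N\NP   >
          [4,5] "sent" : (N\NP)/N
          [5,6] "clearly" : N
  [6,8] N   >
    [6,7] "every" : N/NP
    [7,8] "heard" : NP

[0,1] S/(S\PP)  lex  "plan"
[1,2] ((S\PP)/N)/N  lex  "a"
[2,3] (N/(N\NP))/S  lex  "often"
[3,4] S  lex  "map"
[2,4] N/(N\NP)  >  k=3
[4,5] (N\NP)/N  lex  "sent"
[5,6] N  lex  "clearly"
[4,6] N\NP  >  k=5
[2,6] N  >  k=4
[1,6] (S\PP)/N  >  k=2
[0,6] S/N  >B  k=1
[6,7] N/NP  lex  "every"
[7,8] NP  lex  "heard"
[6,8] N  >  k=7
[0,8] S  >  k=6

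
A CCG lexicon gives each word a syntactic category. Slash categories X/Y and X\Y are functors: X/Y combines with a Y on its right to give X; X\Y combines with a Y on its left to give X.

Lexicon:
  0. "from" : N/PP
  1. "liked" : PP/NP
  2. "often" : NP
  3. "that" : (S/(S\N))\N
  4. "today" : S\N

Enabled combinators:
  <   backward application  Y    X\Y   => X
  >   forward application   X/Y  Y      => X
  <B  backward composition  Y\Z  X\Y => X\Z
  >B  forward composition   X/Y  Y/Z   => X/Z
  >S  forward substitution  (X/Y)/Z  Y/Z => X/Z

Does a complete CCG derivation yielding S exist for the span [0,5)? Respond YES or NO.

[0,5] S   >
  [0,4] S/(S\N)   <
    [0,3] N   >
      [0,1] "from" : N/PP
      [1,3] PP   >
        [1,2] "liked" : PP/NP
        [2,3] "often" : NP
    [3,4] "that" : (S/(S\N))\N
  [4,5] "today" : S\N

YES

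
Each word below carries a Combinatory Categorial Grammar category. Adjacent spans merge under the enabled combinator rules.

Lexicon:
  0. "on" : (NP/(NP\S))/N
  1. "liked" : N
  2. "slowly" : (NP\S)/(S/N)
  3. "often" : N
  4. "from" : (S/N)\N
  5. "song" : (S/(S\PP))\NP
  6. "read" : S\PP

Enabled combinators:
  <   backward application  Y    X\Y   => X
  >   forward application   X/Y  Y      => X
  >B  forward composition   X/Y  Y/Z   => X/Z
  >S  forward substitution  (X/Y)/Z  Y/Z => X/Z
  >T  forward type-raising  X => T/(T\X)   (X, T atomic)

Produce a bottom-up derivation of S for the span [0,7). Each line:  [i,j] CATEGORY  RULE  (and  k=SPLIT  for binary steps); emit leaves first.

[0,7] S   >
  [0,6] S/(S\PP)   <
    [0,5] NP   >
      [0,2] NP/(NP\S)   >
        [0,1] "on" : (NP/(NP\S))/N
        [1,2] "liked" : N
      [2,5] NP\S   >
        [2,3] "slowly" : (NP\S)/(S/N)
        [3,5] S/N   <
          [3,4] "often" : N
          [4,5] "from" : (S/N)\N
    [5,6] "song" : (S/(S\PP))\NP
  [6,7] "read" : S\PP

[0,1] (NP/(NP\S))/N  lex  "on"
[1,2] N  lex  "liked"
[0,2] NP/(NP\S)  >  k=1
[2,3] (NP\S)/(S/N)  lex  "slowly"
[3,4] N  lex  "often"
[4,5] (S/N)\N  lex  "from"
[3,5] S/N  <  k=4
[2,5] NP\S  >  k=3
[0,5] NP  >  k=2
[5,6] (S/(S\PP))\NP  lex  "song"
[0,6] S/(S\PP)  <  k=5
[6,7] S\PP  lex  "read"
[0,7] S  >  k=6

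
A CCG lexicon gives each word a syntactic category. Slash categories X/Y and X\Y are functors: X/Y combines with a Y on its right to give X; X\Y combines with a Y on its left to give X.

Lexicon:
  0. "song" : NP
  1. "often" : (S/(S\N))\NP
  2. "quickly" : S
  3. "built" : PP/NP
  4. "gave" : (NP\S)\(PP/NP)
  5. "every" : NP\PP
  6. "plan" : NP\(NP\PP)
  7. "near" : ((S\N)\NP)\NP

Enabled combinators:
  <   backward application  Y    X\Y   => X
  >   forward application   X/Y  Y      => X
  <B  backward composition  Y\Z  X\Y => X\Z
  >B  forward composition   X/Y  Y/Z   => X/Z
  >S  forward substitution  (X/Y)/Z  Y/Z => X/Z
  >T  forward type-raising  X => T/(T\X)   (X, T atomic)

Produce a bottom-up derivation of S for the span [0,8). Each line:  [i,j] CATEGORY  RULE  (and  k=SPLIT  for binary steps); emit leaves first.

[0,8] S   >
  [0,2] S/(S\N)   <
    [0,1] "song" : NP
    [1,2] "often" : (S/(S\N))\NP
  [2,8] S\N   <
    [2,5] NP   <
      [2,3] "quickly" : S
      [3,5] NP\S   <
        [3,4] "built" : PP/NP
        [4,5] "gave" : (NP\S)\(PP/NP)
    [5,8] (S\N)\NP   <
      [5,7] NP   <
        [5,6] "every" : NP\PP
        [6,7] "plan" : NP\(NP\PP)
      [7,8] "near" : ((S\N)\NP)\NP

[0,1] NP  lex  "song"
[1,2] (S/(S\N))\NP  lex  "often"
[0,2] S/(S\N)  <  k=1
[2,3] S  lex  "quickly"
[3,4] PP/NP  lex  "built"
[4,5] (NP\S)\(PP/NP)  lex  "gave"
[3,5] NP\S  <  k=4
[2,5] NP  <  k=3
[5,6] NP\PP  lex  "every"
[6,7] NP\(NP\PP)  lex  "plan"
[5,7] NP  <  k=6
[7,8] ((S\N)\NP)\NP  lex  "near"
[5,8] (S\N)\NP  <  k=7
[2,8] S\N  <  k=5
[0,8] S  >  k=2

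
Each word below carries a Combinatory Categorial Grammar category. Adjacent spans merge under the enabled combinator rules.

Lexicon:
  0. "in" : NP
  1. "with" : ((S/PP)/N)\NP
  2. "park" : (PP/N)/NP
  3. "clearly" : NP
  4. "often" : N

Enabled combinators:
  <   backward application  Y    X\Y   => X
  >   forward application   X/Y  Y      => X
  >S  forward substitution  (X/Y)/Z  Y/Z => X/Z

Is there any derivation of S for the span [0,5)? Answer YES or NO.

[0,5] S   >
  [0,4] S/N   >S
    [0,2] (S/PP)/N   <
      [0,1] "in" : NP
      [1,2] "with" : ((S/PP)/N)\NP
    [2,4] PP/N   >
      [2,3] "park" : (PP/N)/NP
      [3,4] "clearly" : NP
  [4,5] "often" : N

YES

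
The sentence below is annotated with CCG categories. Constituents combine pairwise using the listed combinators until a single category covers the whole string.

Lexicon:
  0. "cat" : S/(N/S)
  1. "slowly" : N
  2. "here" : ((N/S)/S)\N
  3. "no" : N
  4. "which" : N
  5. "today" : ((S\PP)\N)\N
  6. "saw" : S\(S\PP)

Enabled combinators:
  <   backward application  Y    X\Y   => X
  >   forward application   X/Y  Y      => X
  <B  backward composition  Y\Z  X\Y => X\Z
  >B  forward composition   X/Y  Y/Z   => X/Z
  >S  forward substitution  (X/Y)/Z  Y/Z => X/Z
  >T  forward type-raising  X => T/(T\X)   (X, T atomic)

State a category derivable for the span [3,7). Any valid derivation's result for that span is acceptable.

S

[0,7] S   >
  [0,1] "cat" : S/(N/S)
  [1,7] N/S   >
    [1,3] (N/S)/S   <
      [1,2] "slowly" : N
      [2,3] "here" : ((N/S)/S)\N
    [3,7] S   <
      [3,6] S\PP   <
        [3,4] "no" : N
        [4,6] (S\PP)\N   <
          [4,5] "which" : N
          [5,6] "today" : ((S\PP)\N)\N
      [6,7] "saw" : S\(S\PP)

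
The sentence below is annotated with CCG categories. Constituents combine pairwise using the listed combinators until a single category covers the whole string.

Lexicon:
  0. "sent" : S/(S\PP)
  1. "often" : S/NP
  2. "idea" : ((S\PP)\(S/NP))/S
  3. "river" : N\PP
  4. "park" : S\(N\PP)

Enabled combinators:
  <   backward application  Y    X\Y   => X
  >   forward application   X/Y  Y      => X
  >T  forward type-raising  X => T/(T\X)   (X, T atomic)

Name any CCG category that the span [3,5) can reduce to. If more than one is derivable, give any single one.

S

[0,5] S   >
  [0,1] "sent" : S/(S\PP)
  [1,5] S\PP   <
    [1,2] "often" : S/NP
    [2,5] (S\PP)\(S/NP)   >
      [2,3] "idea" : ((S\PP)\(S/NP))/S
      [3,5] S   <
        [3,4] "river" : N\PP
        [4,5] "park" : S\(N\PP)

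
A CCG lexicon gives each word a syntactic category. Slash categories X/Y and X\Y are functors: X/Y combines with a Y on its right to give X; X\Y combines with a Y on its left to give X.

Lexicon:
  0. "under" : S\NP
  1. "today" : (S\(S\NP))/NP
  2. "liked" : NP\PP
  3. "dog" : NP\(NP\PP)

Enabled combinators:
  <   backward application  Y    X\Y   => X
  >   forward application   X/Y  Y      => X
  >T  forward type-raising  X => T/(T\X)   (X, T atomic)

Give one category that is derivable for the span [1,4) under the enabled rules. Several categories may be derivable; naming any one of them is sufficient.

S\(S\NP)

[0,4] S   <
  [0,1] "under" : S\NP
  [1,4] S\(S\NP)   >
    [1,2] "today" : (S\(S\NP))/NP
    [2,4] NP   <
      [2,3] "liked" : NP\PP
      [3,4] "dog" : NP\(NP\PP)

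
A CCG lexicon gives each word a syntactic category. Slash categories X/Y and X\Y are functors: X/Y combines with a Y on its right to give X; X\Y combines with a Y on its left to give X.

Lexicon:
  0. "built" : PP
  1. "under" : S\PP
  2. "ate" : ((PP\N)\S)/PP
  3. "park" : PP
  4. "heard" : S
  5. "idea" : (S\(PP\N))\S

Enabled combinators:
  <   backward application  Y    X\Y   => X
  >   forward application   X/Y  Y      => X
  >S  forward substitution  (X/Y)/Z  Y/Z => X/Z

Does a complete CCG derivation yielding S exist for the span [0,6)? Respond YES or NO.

YES

[0,6] S   <
  [0,4] PP\N   <
    [0,2] S   <
      [0,1] "built" : PP
      [1,2] "under" : S\PP
    [2,4] (PP\N)\S   >
      [2,3] "ate" : ((PP\N)\S)/PP
      [3,4] "park" : PP
  [4,6] S\(PP\N)   <
    [4,5] "heard" : S
    [5,6] "idea" : (S\(PP\N))\S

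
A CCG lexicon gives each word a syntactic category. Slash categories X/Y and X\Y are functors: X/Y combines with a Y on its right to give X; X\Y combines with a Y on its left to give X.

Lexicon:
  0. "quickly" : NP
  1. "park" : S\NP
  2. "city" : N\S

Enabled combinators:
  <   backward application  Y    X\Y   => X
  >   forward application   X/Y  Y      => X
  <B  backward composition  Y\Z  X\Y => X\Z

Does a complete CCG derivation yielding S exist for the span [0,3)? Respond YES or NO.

NO

NP S\NP N\S
CKY chart[0,3] = {N}; S ∉ chart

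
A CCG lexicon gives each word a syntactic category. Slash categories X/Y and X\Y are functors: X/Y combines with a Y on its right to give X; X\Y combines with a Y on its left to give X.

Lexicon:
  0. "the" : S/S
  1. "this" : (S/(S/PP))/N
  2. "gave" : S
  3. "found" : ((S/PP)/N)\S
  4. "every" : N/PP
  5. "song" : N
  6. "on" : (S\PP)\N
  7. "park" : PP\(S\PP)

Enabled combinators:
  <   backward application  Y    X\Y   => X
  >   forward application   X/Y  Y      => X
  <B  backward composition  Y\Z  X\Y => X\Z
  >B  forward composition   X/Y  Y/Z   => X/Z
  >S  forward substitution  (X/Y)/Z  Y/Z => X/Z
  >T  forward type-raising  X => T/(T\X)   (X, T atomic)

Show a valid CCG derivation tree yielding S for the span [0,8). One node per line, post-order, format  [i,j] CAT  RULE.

[0,8] S   >
  [0,4] S/N   >B
    [0,1] "the" : S/S
    [1,4] S/N   >S
      [1,2] "this" : (S/(S/PP))/N
      [2,4] (S/PP)/N   <
        [2,3] "gave" : S
        [3,4] "found" : ((S/PP)/N)\S
  [4,8] N   >
    [4,5] "every" : N/PP
    [5,8] PP   <
      [5,6] "song" : N
      [6,8] PP\N   <B
        [6,7] "on" : (S\PP)\N
        [7,8] "park" : PP\(S\PP)

[0,1] S/S  lex  "the"
[1,2] (S/(S/PP))/N  lex  "this"
[2,3] S  lex  "gave"
[3,4] ((S/PP)/N)\S  lex  "found"
[2,4] (S/PP)/N  <  k=3
[1,4] S/N  >S  k=2
[0,4] S/N  >B  k=1
[4,5] N/PP  lex  "every"
[5,6] N  lex  "song"
[6,7] (S\PP)\N  lex  "on"
[7,8] PP\(S\PP)  lex  "park"
[6,8] PP\N  <B  k=7
[5,8] PP  <  k=6
[4,8] N  >  k=5
[0,8] S  >  k=4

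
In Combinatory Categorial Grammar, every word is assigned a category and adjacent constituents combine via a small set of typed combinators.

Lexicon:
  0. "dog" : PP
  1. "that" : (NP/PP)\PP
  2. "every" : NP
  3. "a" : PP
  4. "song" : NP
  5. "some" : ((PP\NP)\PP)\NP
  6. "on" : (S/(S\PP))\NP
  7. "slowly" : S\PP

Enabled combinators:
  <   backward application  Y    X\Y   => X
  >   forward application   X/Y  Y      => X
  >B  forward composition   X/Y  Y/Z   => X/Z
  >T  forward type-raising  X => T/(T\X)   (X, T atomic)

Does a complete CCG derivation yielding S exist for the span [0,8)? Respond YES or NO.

[0,8] S   >
  [0,7] S/(S\PP)   <
    [0,6] NP   >
      [0,2] NP/PP   <
        [0,1] "dog" : PP
        [1,2] "that" : (NP/PP)\PP
      [2,6] PP   >
        [2,3] PP/(PP\NP)   >T
          [2,3] "every" : NP
        [3,6] PP\NP   <
          [3,4] "a" : PP
          [4,6] (PP\NP)\PP   <
            [4,5] "song" : NP
            [5,6] "some" : ((PP\NP)\PP)\NP
    [6,7] "on" : (S/(S\PP))\NP
  [7,8] "slowly" : S\PP

YES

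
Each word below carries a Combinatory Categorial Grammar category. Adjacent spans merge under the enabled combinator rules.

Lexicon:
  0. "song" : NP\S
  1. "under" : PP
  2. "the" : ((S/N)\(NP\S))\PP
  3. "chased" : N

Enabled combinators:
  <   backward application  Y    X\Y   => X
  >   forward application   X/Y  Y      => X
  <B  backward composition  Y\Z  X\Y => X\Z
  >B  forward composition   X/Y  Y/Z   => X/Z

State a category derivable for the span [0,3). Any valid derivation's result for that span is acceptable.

S/N

[0,4] S   >
  [0,3] S/N   <
    [0,1] "song" : NP\S
    [1,3] (S/N)\(NP\S)   <
      [1,2] "under" : PP
      [2,3] "the" : ((S/N)\(NP\S))\PP
  [3,4] "chased" : N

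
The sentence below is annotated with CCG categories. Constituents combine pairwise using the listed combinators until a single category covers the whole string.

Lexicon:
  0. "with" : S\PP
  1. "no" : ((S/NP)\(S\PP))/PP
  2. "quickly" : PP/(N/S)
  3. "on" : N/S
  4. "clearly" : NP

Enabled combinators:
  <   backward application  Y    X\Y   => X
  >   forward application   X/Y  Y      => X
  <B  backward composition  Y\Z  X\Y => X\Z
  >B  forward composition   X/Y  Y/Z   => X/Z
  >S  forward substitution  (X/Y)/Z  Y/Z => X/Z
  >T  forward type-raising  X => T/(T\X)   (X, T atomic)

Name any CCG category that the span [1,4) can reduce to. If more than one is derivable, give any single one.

[0,5] S   >
  [0,4] S/NP   <
    [0,1] "with" : S\PP
    [1,4] (S/NP)\(S\PP)   >
      [1,2] "no" : ((S/NP)\(S\PP))/PP
      [2,4] PP   >
        [2,3] "quickly" : PP/(N/S)
        [3,4] "on" : N/S
  [4,5] "clearly" : NP

(S/NP)\(S\PP)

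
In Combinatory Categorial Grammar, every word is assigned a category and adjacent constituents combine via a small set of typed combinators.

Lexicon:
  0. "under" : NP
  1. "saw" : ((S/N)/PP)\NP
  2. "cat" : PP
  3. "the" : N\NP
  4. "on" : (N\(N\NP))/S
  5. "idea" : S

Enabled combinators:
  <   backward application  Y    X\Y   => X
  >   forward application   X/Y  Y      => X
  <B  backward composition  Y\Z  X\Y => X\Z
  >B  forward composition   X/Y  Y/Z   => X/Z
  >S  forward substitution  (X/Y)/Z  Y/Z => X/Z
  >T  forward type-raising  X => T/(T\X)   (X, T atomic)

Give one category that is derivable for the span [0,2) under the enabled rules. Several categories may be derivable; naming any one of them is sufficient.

[0,6] S   >
  [0,3] S/N   >
    [0,2] (S/N)/PP   <
      [0,1] "under" : NP
      [1,2] "saw" : ((S/N)/PP)\NP
    [2,3] "cat" : PP
  [3,6] N   <
    [3,4] "the" : N\NP
    [4,6] N\(N\NP)   >
      [4,5] "on" : (N\(N\NP))/S
      [5,6] "idea" : S

(S/N)/PP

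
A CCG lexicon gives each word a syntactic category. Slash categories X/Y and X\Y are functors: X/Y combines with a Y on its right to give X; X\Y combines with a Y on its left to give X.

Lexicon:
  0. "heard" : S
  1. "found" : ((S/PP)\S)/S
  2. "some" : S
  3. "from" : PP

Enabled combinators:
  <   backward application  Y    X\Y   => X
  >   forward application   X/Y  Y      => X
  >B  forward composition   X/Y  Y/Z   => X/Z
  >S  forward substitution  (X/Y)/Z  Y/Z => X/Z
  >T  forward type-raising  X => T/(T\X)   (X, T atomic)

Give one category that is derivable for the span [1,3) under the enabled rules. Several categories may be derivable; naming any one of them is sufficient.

(S/PP)\S

[0,4] S   >
  [0,3] S/PP   <
    [0,1] "heard" : S
    [1,3] (S/PP)\S   >
      [1,2] "found" : ((S/PP)\S)/S
      [2,3] "some" : S
  [3,4] "from" : PP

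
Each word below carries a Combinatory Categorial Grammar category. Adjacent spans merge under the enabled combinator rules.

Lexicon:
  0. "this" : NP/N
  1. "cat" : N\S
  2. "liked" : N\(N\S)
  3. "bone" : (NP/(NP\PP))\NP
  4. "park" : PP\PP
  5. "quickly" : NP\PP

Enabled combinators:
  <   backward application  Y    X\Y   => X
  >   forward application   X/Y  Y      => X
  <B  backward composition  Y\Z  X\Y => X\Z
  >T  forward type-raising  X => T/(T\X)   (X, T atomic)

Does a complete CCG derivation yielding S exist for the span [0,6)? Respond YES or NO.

NO

NP/N N\S N\(N\S) (NP/(NP\PP))\NP PP\PP NP\PP
CKY chart[0,6] = {N/(N\NP), NP, NP/(NP\NP), PP/(PP\NP), S/(S\NP)}; S ∉ chart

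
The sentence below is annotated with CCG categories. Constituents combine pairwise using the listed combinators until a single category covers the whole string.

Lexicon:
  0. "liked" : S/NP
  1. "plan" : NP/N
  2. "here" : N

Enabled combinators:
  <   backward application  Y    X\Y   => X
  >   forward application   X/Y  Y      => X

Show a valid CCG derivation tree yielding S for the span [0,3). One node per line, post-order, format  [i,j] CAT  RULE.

[0,1] S/NP  lex  "liked"
[1,2] NP/N  lex  "plan"
[2,3] N  lex  "here"
[1,3] NP  >  k=2
[0,3] S  >  k=1

[0,3] S   >
  [0,1] "liked" : S/NP
  [1,3] NP   >
    [1,2] "plan" : NP/N
    [2,3] "here" : N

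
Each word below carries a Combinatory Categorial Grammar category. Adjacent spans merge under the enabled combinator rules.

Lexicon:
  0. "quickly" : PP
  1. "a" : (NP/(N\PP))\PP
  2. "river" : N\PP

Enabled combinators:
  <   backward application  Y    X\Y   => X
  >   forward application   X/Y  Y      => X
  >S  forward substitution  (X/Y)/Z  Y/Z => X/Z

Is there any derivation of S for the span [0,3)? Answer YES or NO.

NO

PP (NP/(N\PP))\PP N\PP
CKY chart[0,3] = {NP}; S ∉ chart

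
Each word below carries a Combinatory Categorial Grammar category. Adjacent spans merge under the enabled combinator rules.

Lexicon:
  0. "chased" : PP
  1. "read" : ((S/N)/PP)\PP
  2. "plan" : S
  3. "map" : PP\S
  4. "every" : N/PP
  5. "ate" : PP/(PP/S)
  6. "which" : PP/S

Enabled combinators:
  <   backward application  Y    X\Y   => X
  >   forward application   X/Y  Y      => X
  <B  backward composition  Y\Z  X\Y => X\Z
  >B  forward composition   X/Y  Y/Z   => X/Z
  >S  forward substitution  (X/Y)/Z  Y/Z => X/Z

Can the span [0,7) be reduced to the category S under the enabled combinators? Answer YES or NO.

YES

[0,7] S   >
  [0,4] S/N   >
    [0,2] (S/N)/PP   <
      [0,1] "chased" : PP
      [1,2] "read" : ((S/N)/PP)\PP
    [2,4] PP   <
      [2,3] "plan" : S
      [3,4] "map" : PP\S
  [4,7] N   >
    [4,5] "every" : N/PP
    [5,7] PP   >
      [5,6] "ate" : PP/(PP/S)
      [6,7] "which" : PP/S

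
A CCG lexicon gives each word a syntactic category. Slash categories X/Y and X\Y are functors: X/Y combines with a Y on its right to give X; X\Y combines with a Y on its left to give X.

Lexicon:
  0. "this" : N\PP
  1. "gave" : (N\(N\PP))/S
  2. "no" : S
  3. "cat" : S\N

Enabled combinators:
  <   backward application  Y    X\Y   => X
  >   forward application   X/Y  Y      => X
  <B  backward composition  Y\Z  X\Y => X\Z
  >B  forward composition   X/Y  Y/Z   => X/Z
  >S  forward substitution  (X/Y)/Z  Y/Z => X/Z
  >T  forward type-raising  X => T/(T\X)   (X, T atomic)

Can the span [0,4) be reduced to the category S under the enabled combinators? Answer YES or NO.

YES

[0,4] S   <
  [0,3] N   <
    [0,1] "this" : N\PP
    [1,3] N\(N\PP)   >
      [1,2] "gave" : (N\(N\PP))/S
      [2,3] "no" : S
  [3,4] "cat" : S\N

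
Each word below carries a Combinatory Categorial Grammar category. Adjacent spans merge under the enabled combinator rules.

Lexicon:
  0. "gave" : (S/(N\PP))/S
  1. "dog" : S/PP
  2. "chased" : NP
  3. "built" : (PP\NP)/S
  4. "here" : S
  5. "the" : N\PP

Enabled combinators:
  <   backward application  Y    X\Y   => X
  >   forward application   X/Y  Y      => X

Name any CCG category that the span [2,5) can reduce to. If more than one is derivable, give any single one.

[0,6] S   >
  [0,5] S/(N\PP)   >
    [0,1] "gave" : (S/(N\PP))/S
    [1,5] S   >
      [1,2] "dog" : S/PP
      [2,5] PP   <
        [2,3] "chased" : NP
        [3,5] PP\NP   >
          [3,4] "built" : (PP\NP)/S
          [4,5] "here" : S
  [5,6] "the" : N\PP

PP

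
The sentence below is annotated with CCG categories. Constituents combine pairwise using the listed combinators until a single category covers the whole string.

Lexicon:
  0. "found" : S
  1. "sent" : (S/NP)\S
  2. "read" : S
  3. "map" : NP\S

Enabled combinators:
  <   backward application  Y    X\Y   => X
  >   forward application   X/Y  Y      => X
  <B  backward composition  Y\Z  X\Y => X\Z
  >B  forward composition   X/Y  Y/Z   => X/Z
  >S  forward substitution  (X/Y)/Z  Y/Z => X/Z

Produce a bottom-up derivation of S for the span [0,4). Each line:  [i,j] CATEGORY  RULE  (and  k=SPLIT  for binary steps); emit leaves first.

[0,1] S  lex  "found"
[1,2] (S/NP)\S  lex  "sent"
[0,2] S/NP  <  k=1
[2,3] S  lex  "read"
[3,4] NP\S  lex  "map"
[2,4] NP  <  k=3
[0,4] S  >  k=2

[0,4] S   >
  [0,2] S/NP   <
    [0,1] "found" : S
    [1,2] "sent" : (S/NP)\S
  [2,4] NP   <
    [2,3] "read" : S
    [3,4] "map" : NP\S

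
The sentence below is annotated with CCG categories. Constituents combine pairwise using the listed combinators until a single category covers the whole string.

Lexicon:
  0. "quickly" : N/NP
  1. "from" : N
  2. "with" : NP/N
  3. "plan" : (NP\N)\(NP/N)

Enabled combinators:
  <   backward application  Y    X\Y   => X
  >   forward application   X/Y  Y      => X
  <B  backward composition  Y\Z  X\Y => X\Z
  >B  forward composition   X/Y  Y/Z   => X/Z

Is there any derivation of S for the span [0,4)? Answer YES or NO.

NO

N/NP N NP/N (NP\N)\(NP/N)
CKY chart[0,4] = {N}; S ∉ chart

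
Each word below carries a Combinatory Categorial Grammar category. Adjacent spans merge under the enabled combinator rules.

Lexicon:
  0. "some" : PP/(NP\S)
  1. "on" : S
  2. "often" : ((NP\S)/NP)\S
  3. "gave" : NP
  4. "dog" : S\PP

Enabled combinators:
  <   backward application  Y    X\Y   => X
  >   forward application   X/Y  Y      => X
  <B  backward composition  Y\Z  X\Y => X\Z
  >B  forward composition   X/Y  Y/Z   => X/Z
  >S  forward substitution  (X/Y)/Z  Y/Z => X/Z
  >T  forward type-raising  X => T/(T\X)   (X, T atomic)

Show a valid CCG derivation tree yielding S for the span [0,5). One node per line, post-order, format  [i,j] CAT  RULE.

[0,5] S   <
  [0,4] PP   >
    [0,1] "some" : PP/(NP\S)
    [1,4] NP\S   >
      [1,3] (NP\S)/NP   <
        [1,2] "on" : S
        [2,3] "often" : ((NP\S)/NP)\S
      [3,4] "gave" : NP
  [4,5] "dog" : S\PP

[0,1] PP/(NP\S)  lex  "some"
[1,2] S  lex  "on"
[2,3] ((NP\S)/NP)\S  lex  "often"
[1,3] (NP\S)/NP  <  k=2
[3,4] NP  lex  "gave"
[1,4] NP\S  >  k=3
[0,4] PP  >  k=1
[4,5] S\PP  lex  "dog"
[0,5] S  <  k=4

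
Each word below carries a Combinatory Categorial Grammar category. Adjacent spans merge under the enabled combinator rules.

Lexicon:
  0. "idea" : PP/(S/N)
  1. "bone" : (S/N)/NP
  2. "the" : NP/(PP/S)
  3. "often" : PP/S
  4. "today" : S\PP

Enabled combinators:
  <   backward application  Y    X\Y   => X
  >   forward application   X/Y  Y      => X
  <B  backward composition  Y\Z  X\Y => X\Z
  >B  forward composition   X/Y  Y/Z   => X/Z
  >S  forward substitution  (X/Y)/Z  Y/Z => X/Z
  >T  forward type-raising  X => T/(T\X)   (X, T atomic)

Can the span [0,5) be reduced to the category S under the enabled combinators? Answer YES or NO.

[0,5] S   <
  [0,4] PP   >
    [0,1] "idea" : PP/(S/N)
    [1,4] S/N   >
      [1,2] "bone" : (S/N)/NP
      [2,4] NP   >
        [2,3] "the" : NP/(PP/S)
        [3,4] "often" : PP/S
  [4,5] "today" : S\PP

YES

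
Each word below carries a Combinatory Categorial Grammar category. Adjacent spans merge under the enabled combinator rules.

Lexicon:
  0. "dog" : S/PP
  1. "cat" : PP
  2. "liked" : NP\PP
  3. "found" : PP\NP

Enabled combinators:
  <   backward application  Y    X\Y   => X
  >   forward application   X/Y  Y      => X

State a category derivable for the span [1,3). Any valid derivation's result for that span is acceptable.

NP

[0,4] S   >
  [0,1] "dog" : S/PP
  [1,4] PP   <
    [1,3] NP   <
      [1,2] "cat" : PP
      [2,3] "liked" : NP\PP
    [3,4] "found" : PP\NP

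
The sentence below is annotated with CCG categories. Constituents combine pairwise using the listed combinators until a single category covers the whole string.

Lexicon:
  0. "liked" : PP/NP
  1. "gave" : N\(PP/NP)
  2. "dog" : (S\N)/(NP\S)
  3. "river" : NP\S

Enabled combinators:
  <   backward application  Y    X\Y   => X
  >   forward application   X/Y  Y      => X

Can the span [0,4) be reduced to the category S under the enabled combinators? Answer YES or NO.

[0,4] S   <
  [0,2] N   <
    [0,1] "liked" : PP/NP
    [1,2] "gave" : N\(PP/NP)
  [2,4] S\N   >
    [2,3] "dog" : (S\N)/(NP\S)
    [3,4] "river" : NP\S

YES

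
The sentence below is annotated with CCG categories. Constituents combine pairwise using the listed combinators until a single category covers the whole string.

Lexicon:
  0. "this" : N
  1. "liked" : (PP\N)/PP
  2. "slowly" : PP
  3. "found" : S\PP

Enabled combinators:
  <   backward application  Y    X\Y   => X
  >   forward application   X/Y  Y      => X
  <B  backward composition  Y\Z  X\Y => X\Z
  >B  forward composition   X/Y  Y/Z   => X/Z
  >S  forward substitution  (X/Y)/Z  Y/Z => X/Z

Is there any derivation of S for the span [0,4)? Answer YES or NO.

YES

[0,4] S   <
  [0,3] PP   <
    [0,1] "this" : N
    [1,3] PP\N   >
      [1,2] "liked" : (PP\N)/PP
      [2,3] "slowly" : PP
  [3,4] "found" : S\PP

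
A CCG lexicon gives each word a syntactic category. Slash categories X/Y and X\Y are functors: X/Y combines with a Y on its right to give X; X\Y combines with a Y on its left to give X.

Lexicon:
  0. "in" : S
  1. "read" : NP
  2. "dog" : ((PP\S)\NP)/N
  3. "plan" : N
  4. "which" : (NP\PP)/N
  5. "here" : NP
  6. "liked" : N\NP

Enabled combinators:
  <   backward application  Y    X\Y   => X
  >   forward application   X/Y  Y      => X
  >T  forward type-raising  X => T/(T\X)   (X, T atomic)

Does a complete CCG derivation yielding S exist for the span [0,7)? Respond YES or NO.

S NP ((PP\S)\NP)/N N (NP\PP)/N NP N\NP
CKY chart[0,7] = {N/(N\NP), NP, NP/(NP\NP), PP/(PP\NP), S/(S\NP)}; S ∉ chart

NO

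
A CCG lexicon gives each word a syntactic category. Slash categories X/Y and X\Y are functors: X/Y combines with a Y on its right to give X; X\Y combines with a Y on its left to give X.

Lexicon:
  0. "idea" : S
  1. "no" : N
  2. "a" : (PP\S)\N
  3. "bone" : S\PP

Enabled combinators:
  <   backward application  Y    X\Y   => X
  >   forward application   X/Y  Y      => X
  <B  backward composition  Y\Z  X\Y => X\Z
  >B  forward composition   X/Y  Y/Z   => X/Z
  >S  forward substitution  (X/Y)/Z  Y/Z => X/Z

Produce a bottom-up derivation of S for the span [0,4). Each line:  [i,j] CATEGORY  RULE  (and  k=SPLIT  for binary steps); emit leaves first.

[0,1] S  lex  "idea"
[1,2] N  lex  "no"
[2,3] (PP\S)\N  lex  "a"
[1,3] PP\S  <  k=2
[0,3] PP  <  k=1
[3,4] S\PP  lex  "bone"
[0,4] S  <  k=3

[0,4] S   <
  [0,3] PP   <
    [0,1] "idea" : S
    [1,3] PP\S   <
      [1,2] "no" : N
      [2,3] "a" : (PP\S)\N
  [3,4] "bone" : S\PP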